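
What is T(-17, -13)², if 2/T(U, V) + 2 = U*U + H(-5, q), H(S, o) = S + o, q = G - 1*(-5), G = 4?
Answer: 4/84681 ≈ 4.7236e-5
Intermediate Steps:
q = 9 (q = 4 - 1*(-5) = 4 + 5 = 9)
T(U, V) = 2/(2 + U²) (T(U, V) = 2/(-2 + (U*U + (-5 + 9))) = 2/(-2 + (U² + 4)) = 2/(-2 + (4 + U²)) = 2/(2 + U²))
T(-17, -13)² = (2/(2 + (-17)²))² = (2/(2 + 289))² = (2/291)² = 4/84681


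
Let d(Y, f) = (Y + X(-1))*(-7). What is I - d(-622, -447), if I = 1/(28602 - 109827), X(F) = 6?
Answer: -350242201/81225 ≈ -4312.0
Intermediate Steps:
d(Y, f) = -42 - 7*Y (d(Y, f) = (Y + 6)*(-7) = (6 + Y)*(-7) = -42 - 7*Y)
I = -1/81225 (I = 1/(-81225) = -1/81225 ≈ -1.2311e-5)
I - d(-622, -447) = -1/81225 - (-42 - 7*(-622)) = -1/81225 - (-42 + 4354) = -1/81225 - 1*4312 = -1/81225 - 4312 = -350242201/81225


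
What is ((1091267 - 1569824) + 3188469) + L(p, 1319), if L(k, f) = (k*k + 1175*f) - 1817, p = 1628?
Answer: 6908304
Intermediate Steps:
L(k, f) = -1817 + k² + 1175*f (L(k, f) = (k² + 1175*f) - 1817 = -1817 + k² + 1175*f)
((1091267 - 1569824) + 3188469) + L(p, 1319) = ((1091267 - 1569824) + 3188469) + (-1817 + 1628² + 1175*1319) = (-478557 + 3188469) + (-1817 + 2650384 + 1549825) = 2709912 + 4198392 = 6908304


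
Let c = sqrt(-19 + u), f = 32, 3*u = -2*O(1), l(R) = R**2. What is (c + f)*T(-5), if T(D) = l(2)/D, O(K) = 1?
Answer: -128/5 - 4*I*sqrt(177)/15 ≈ -25.6 - 3.5478*I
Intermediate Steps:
u = -2/3 (u = (-2*1)/3 = (1/3)*(-2) = -2/3 ≈ -0.66667)
T(D) = 4/D (T(D) = 2**2/D = 4/D)
c = I*sqrt(177)/3 (c = sqrt(-19 - 2/3) = sqrt(-59/3) = I*sqrt(177)/3 ≈ 4.4347*I)
(c + f)*T(-5) = (I*sqrt(177)/3 + 32)*(4/(-5)) = (32 + I*sqrt(177)/3)*(4*(-1/5)) = (32 + I*sqrt(177)/3)*(-4/5) = -128/5 - 4*I*sqrt(177)/15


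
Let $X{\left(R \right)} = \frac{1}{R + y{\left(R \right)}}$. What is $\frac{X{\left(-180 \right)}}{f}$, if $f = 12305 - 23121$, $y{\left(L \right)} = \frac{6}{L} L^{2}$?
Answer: $\frac{1}{13628160} \approx 7.3377 \cdot 10^{-8}$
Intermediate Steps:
$y{\left(L \right)} = 6 L$
$X{\left(R \right)} = \frac{1}{7 R}$ ($X{\left(R \right)} = \frac{1}{R + 6 R} = \frac{1}{7 R}$)
$f = -10816$ ($f = 12305 - 23121 = -10816$)
$\frac{X{\left(-180 \right)}}{f} = \frac{\frac{1}{7} \frac{1}{-180}}{-10816} = \frac{1}{7} \left(- \frac{1}{180}\right) \left(- \frac{1}{10816}\right) = \left(- \frac{1}{1260}\right) \left(- \frac{1}{10816}\right) = \frac{1}{13628160}$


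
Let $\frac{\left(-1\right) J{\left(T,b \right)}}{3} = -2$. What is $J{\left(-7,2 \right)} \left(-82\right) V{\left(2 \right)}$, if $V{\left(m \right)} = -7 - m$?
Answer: $4428$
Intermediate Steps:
$J{\left(T,b \right)} = 6$ ($J{\left(T,b \right)} = \left(-3\right) \left(-2\right) = 6$)
$J{\left(-7,2 \right)} \left(-82\right) V{\left(2 \right)} = 6 \left(-82\right) \left(-7 - 2\right) = - 492 \left(-7 - 2\right) = \left(-492\right) \left(-9\right) = 4428$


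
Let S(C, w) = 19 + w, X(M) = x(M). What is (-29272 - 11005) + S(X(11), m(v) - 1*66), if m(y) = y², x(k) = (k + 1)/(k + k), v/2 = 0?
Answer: -40324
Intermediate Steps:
v = 0 (v = 2*0 = 0)
x(k) = (1 + k)/(2*k) (x(k) = (1 + k)/((2*k)) = (1 + k)*(1/(2*k)) = (1 + k)/(2*k))
X(M) = (1 + M)/(2*M)
(-29272 - 11005) + S(X(11), m(v) - 1*66) = (-29272 - 11005) + (19 + (0² - 1*66)) = -40277 + (19 + (0 - 66)) = -40277 + (19 - 66) = -40277 - 47 = -40324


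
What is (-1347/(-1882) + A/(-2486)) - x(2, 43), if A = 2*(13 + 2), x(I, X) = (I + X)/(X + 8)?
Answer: -7106343/39768542 ≈ -0.17869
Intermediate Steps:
x(I, X) = (I + X)/(8 + X)
A = 30 (A = 2*15 = 30)
(-1347/(-1882) + A/(-2486)) - x(2, 43) = (-1347/(-1882) + 30/(-2486)) - (2 + 43)/(8 + 43) = (-1347*(-1/1882) + 30*(-1/2486)) - 45/51 = (1347/1882 - 15/1243) - 45/51 = 1646091/2339326 - 1*15/17 = 1646091/2339326 - 15/17 = -7106343/39768542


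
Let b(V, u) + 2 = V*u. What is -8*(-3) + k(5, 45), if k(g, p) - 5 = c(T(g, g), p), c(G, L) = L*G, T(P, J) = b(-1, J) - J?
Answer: -511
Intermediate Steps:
b(V, u) = -2 + V*u
T(P, J) = -2 - 2*J (T(P, J) = (-2 - J) - J = -2 - 2*J)
c(G, L) = G*L
k(g, p) = 5 + p*(-2 - 2*g) (k(g, p) = 5 + (-2 - 2*g)*p = 5 + p*(-2 - 2*g))
-8*(-3) + k(5, 45) = -8*(-3) + (5 - 2*45*(1 + 5)) = 24 + (5 - 2*45*6) = 24 + (5 - 540) = 24 - 535 = -511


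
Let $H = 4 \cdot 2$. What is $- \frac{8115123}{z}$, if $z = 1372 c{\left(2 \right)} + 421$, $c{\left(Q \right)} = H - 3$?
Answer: $- \frac{2705041}{2427} \approx -1114.6$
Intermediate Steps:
$H = 8$
$c{\left(Q \right)} = 5$ ($c{\left(Q \right)} = 8 - 3 = 5$)
$z = 7281$ ($z = 1372 \cdot 5 + 421 = 6860 + 421 = 7281$)
$- \frac{8115123}{z} = - \frac{8115123}{7281} = \left(-8115123\right) \frac{1}{7281} = - \frac{2705041}{2427}$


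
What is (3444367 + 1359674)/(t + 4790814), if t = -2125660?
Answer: 4804041/2665154 ≈ 1.8025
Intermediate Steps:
(3444367 + 1359674)/(t + 4790814) = (3444367 + 1359674)/(-2125660 + 4790814) = 4804041/2665154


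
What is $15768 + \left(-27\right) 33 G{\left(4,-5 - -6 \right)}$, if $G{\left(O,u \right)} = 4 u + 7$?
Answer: $5967$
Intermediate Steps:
$G{\left(O,u \right)} = 7 + 4 u$
$15768 + \left(-27\right) 33 G{\left(4,-5 - -6 \right)} = 15768 + \left(-27\right) 33 \left(7 + 4 \left(-5 - -6\right)\right) = 15768 - 891 \left(7 + 4 \left(-5 + 6\right)\right) = 15768 - 891 \left(7 + 4 \cdot 1\right) = 15768 - 891 \left(7 + 4\right) = 15768 - 9801 = 5967$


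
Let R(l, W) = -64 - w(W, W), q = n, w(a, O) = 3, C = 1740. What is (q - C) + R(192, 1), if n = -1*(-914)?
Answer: -893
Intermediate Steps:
n = 914
q = 914
R(l, W) = -67 (R(l, W) = -64 - 1*3 = -64 - 3 = -67)
(q - C) + R(192, 1) = (914 - 1*1740) - 67 = (914 - 1740) - 67 = -826 - 67 = -893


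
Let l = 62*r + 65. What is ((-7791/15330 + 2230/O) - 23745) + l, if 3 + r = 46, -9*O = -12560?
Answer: -9633158593/458440 ≈ -21013.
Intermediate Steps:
O = 12560/9 (O = -⅑*(-12560) = 12560/9 ≈ 1395.6)
r = 43 (r = -3 + 46 = 43)
l = 2731 (l = 62*43 + 65 = 2666 + 65 = 2731)
((-7791/15330 + 2230/O) - 23745) + l = ((-7791/15330 + 2230/(12560/9)) - 23745) + 2731 = ((-7791*1/15330 + 2230*(9/12560)) - 23745) + 2731 = ((-371/730 + 2007/1256) - 23745) + 2731 = (499567/458440 - 23745) + 2731 = -10885158233/458440 + 2731 = -9633158593/458440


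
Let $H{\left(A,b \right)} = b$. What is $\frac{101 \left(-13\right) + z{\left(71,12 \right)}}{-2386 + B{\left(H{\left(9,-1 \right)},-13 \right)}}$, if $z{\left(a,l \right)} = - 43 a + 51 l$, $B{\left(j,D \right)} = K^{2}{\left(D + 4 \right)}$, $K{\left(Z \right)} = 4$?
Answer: $\frac{1877}{1185} \approx 1.584$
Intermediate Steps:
$B{\left(j,D \right)} = 16$ ($B{\left(j,D \right)} = 4^{2} = 16$)
$\frac{101 \left(-13\right) + z{\left(71,12 \right)}}{-2386 + B{\left(H{\left(9,-1 \right)},-13 \right)}} = \frac{101 \left(-13\right) + \left(\left(-43\right) 71 + 51 \cdot 12\right)}{-2386 + 16} = \frac{-1313 + \left(-3053 + 612\right)}{-2370} = \left(-1313 - 2441\right) \left(- \frac{1}{2370}\right) = \left(-3754\right) \left(- \frac{1}{2370}\right) = \frac{1877}{1185}$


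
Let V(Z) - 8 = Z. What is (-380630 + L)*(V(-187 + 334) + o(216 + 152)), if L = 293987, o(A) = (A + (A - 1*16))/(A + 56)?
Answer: -719570115/53 ≈ -1.3577e+7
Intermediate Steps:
V(Z) = 8 + Z
o(A) = (-16 + 2*A)/(56 + A) (o(A) = (A + (A - 16))/(56 + A) = (A + (-16 + A))/(56 + A) = (-16 + 2*A)/(56 + A))
(-380630 + L)*(V(-187 + 334) + o(216 + 152)) = (-380630 + 293987)*((8 + (-187 + 334)) + 2*(-8 + (216 + 152))/(56 + (216 + 152))) = -86643*((8 + 147) + 2*(-8 + 368)/(56 + 368)) = -86643*(155 + 2*360/424) = -86643*(155 + 2*(1/424)*360) = -86643*(155 + 90/53) = -86643*8305/53 = -719570115/53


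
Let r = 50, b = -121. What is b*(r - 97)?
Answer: 5687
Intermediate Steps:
b*(r - 97) = -121*(50 - 97) = -121*(-47) = 5687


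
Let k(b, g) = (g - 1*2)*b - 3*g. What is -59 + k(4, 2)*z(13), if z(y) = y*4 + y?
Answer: -449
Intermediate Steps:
k(b, g) = -3*g + b*(-2 + g) (k(b, g) = (g - 2)*b - 3*g = (-2 + g)*b - 3*g = b*(-2 + g) - 3*g = -3*g + b*(-2 + g))
z(y) = 5*y (z(y) = 4*y + y = 5*y)
-59 + k(4, 2)*z(13) = -59 + (-3*2 - 2*4 + 4*2)*(5*13) = -59 + (-6 - 8 + 8)*65 = -59 - 6*65 = -59 - 390 = -449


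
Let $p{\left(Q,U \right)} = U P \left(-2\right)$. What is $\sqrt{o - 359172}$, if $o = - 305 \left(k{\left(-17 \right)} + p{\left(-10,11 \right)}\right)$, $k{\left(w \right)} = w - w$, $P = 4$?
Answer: $2 i \sqrt{83083} \approx 576.48 i$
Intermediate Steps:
$k{\left(w \right)} = 0$
$p{\left(Q,U \right)} = - 8 U$ ($p{\left(Q,U \right)} = U 4 \left(-2\right) = 4 U \left(-2\right) = - 8 U$)
$o = 26840$ ($o = - 305 \left(0 - 88\right) = \left(-305\right) \left(-88\right) = 26840$)
$\sqrt{o - 359172} = \sqrt{26840 - 359172} = \sqrt{-332332} = 2 i \sqrt{83083}$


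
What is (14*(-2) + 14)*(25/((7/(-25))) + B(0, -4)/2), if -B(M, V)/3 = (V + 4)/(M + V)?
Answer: 1250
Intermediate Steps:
B(M, V) = -3*(4 + V)/(M + V) (B(M, V) = -3*(V + 4)/(M + V) = -3*(4 + V)/(M + V))
(14*(-2) + 14)*(25/((7/(-25))) + B(0, -4)/2) = (14*(-2) + 14)*(25/((7/(-25))) + (3*(-4 - 1*(-4))/(0 - 4))/2) = (-28 + 14)*(25/((7*(-1/25))) + (3*(-4 + 4)/(-4))*(1/2)) = -14*(25/(-7/25) + (3*(-1/4)*0)*(1/2)) = -14*(25*(-25/7) + 0*(1/2)) = -14*(-625/7 + 0) = -14*(-625/7) = 1250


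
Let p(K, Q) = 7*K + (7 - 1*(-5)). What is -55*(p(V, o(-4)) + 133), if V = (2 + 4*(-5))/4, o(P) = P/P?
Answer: -12485/2 ≈ -6242.5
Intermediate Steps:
o(P) = 1
V = -9/2 (V = (2 - 20)*(1/4) = -18*1/4 = -9/2 ≈ -4.5000)
p(K, Q) = 12 + 7*K (p(K, Q) = 7*K + (7 + 5) = 7*K + 12 = 12 + 7*K)
-55*(p(V, o(-4)) + 133) = -55*((12 + 7*(-9/2)) + 133) = -55*((12 - 63/2) + 133) = -55*(-39/2 + 133) = -55*227/2 = -12485/2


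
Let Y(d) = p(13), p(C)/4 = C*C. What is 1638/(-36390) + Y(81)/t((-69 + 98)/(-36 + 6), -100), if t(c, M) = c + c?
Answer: -61507017/175885 ≈ -349.70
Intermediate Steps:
p(C) = 4*C² (p(C) = 4*(C*C) = 4*C²)
Y(d) = 676 (Y(d) = 4*13² = 4*169 = 676)
t(c, M) = 2*c
1638/(-36390) + Y(81)/t((-69 + 98)/(-36 + 6), -100) = 1638/(-36390) + 676/((2*((-69 + 98)/(-36 + 6)))) = 1638*(-1/36390) + 676/((2*(29/(-30)))) = -273/6065 + 676/((2*(29*(-1/30)))) = -273/6065 + 676/((2*(-29/30))) = -273/6065 + 676/(-29/15) = -273/6065 + 676*(-15/29) = -273/6065 - 10140/29 = -61507017/175885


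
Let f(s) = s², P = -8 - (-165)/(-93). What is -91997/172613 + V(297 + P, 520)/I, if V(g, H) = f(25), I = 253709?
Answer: -23232583748/43793471617 ≈ -0.53050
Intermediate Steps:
P = -303/31 (P = -8 - (-165)*(-1)/93 = -8 - 1*55/31 = -8 - 55/31 = -303/31 ≈ -9.7742)
V(g, H) = 625 (V(g, H) = 25² = 625)
-91997/172613 + V(297 + P, 520)/I = -91997/172613 + 625/253709 = -23232583748/43793471617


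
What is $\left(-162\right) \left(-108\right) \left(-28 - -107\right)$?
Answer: $1382184$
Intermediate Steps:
$\left(-162\right) \left(-108\right) \left(-28 - -107\right) = 17496 \left(-28 + 107\right) = 17496 \cdot 79 = 1382184$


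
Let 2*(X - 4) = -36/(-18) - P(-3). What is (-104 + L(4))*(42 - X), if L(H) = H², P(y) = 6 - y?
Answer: -3652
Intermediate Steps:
X = ½ (X = 4 + (-36/(-18) - (6 - 1*(-3)))/2 = 4 + (-36*(-1/18) - (6 + 3))/2 = 4 + (2 - 1*9)/2 = 4 + (2 - 9)/2 = 4 + (½)*(-7) = 4 - 7/2 = ½ ≈ 0.50000)
(-104 + L(4))*(42 - X) = (-104 + 4²)*(42 - 1*½) = (-104 + 16)*(42 - ½) = -88*83/2 = -3652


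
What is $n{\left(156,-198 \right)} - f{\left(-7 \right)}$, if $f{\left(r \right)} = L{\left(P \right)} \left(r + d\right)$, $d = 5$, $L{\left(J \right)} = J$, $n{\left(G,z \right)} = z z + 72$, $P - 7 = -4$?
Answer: $39282$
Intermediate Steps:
$P = 3$ ($P = 7 - 4 = 3$)
$n{\left(G,z \right)} = 72 + z^{2}$ ($n{\left(G,z \right)} = z^{2} + 72 = 72 + z^{2}$)
$f{\left(r \right)} = 15 + 3 r$ ($f{\left(r \right)} = 3 \left(r + 5\right) = 3 \left(5 + r\right) = 15 + 3 r$)
$n{\left(156,-198 \right)} - f{\left(-7 \right)} = \left(72 + \left(-198\right)^{2}\right) - \left(15 + 3 \left(-7\right)\right) = \left(72 + 39204\right) - \left(15 - 21\right) = 39276 - -6 = 39276 + 6 = 39282$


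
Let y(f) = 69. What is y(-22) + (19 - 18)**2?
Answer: 70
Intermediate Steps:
y(-22) + (19 - 18)**2 = 69 + (19 - 18)**2 = 69 + 1**2 = 69 + 1 = 70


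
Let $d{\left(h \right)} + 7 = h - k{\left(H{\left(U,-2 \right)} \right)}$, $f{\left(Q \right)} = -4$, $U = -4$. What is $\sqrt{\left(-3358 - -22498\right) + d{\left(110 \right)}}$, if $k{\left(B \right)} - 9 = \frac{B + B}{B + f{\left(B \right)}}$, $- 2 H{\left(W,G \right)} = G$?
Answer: $\frac{2 \sqrt{43278}}{3} \approx 138.69$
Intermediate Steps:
$H{\left(W,G \right)} = - \frac{G}{2}$
$k{\left(B \right)} = 9 + \frac{2 B}{-4 + B}$ ($k{\left(B \right)} = 9 + \frac{B + B}{B - 4} = 9 + \frac{2 B}{-4 + B}$)
$d{\left(h \right)} = - \frac{46}{3} + h$ ($d{\left(h \right)} = -7 + \left(h - \frac{-36 + 11 \left(\left(- \frac{1}{2}\right) \left(-2\right)\right)}{-4 - -1}\right) = -7 + \left(h - \frac{-36 + 11 \cdot 1}{-4 + 1}\right) = -7 + \left(h - \frac{-36 + 11}{-3}\right) = -7 + \left(h - \left(- \frac{1}{3}\right) \left(-25\right)\right) = -7 + \left(h - \frac{25}{3}\right) = -7 + \left(- \frac{25}{3} + h\right) = - \frac{46}{3} + h$)
$\sqrt{\left(-3358 - -22498\right) + d{\left(110 \right)}} = \sqrt{\left(-3358 - -22498\right) + \left(- \frac{46}{3} + 110\right)} = \sqrt{\left(-3358 + 22498\right) + \frac{284}{3}} = \sqrt{19140 + \frac{284}{3}} = \sqrt{\frac{57704}{3}} = \frac{2 \sqrt{43278}}{3}$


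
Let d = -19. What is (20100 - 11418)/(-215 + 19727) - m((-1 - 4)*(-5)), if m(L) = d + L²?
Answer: -1969265/3252 ≈ -605.55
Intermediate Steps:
m(L) = -19 + L²
(20100 - 11418)/(-215 + 19727) - m((-1 - 4)*(-5)) = (20100 - 11418)/(-215 + 19727) - (-19 + ((-1 - 4)*(-5))²) = 8682/19512 - (-19 + (-5*(-5))²) = 8682*(1/19512) - (-19 + 25²) = 1447/3252 - (-19 + 625) = 1447/3252 - 1*606 = 1447/3252 - 606 = -1969265/3252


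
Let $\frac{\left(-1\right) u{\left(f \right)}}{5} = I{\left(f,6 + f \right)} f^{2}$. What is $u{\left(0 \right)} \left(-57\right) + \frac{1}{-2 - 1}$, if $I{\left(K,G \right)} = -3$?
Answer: $- \frac{1}{3} \approx -0.33333$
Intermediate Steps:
$u{\left(f \right)} = 15 f^{2}$ ($u{\left(f \right)} = - 5 \left(- 3 f^{2}\right) = 15 f^{2}$)
$u{\left(0 \right)} \left(-57\right) + \frac{1}{-2 - 1} = 15 \cdot 0^{2} \left(-57\right) + \frac{1}{-2 - 1} = 15 \cdot 0 \left(-57\right) + \frac{1}{-3} = 0 \left(-57\right) - \frac{1}{3} = 0 - \frac{1}{3} = - \frac{1}{3}$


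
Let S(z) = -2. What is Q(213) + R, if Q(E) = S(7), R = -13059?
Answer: -13061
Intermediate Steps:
Q(E) = -2
Q(213) + R = -2 - 13059 = -13061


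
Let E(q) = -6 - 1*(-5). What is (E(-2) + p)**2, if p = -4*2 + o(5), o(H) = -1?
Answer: 100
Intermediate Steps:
E(q) = -1 (E(q) = -6 + 5 = -1)
p = -9 (p = -4*2 - 1 = -8 - 1 = -9)
(E(-2) + p)**2 = (-1 - 9)**2 = (-10)**2 = 100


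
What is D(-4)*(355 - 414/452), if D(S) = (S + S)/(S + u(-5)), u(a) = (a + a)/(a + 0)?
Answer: 160046/113 ≈ 1416.3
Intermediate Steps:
u(a) = 2 (u(a) = (2*a)/a = 2)
D(S) = 2*S/(2 + S) (D(S) = (S + S)/(S + 2) = (2*S)/(2 + S) = 2*S/(2 + S))
D(-4)*(355 - 414/452) = (2*(-4)/(2 - 4))*(355 - 414/452) = (2*(-4)/(-2))*(355 - 414*1/452) = (2*(-4)*(-½))*(355 - 207/226) = 4*(80023/226) = 160046/113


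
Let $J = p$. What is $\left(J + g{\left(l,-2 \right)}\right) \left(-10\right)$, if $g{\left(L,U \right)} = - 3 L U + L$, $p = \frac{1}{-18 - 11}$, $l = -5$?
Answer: $\frac{10160}{29} \approx 350.34$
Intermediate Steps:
$p = - \frac{1}{29}$ ($p = \frac{1}{-29} = - \frac{1}{29} \approx -0.034483$)
$J = - \frac{1}{29} \approx -0.034483$
$g{\left(L,U \right)} = L - 3 L U$ ($g{\left(L,U \right)} = - 3 L U + L = L - 3 L U$)
$\left(J + g{\left(l,-2 \right)}\right) \left(-10\right) = \left(- \frac{1}{29} - 5 \left(1 - -6\right)\right) \left(-10\right) = \left(- \frac{1}{29} - 5 \left(1 + 6\right)\right) \left(-10\right) = \left(- \frac{1}{29} - 35\right) \left(-10\right) = \left(- \frac{1016}{29}\right) \left(-10\right) = \frac{10160}{29}$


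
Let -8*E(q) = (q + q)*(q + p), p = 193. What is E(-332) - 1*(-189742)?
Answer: 178205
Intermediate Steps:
E(q) = -q*(193 + q)/4 (E(q) = -(q + q)*(q + 193)/8 = -2*q*(193 + q)/8 = -q*(193 + q)/4)
E(-332) - 1*(-189742) = -¼*(-332)*(193 - 332) - 1*(-189742) = -¼*(-332)*(-139) + 189742 = -11537 + 189742 = 178205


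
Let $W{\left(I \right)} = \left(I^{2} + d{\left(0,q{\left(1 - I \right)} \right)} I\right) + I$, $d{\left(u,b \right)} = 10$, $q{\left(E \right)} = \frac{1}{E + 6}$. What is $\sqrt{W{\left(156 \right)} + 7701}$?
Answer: $\sqrt{33753} \approx 183.72$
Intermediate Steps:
$q{\left(E \right)} = \frac{1}{6 + E}$
$W{\left(I \right)} = I^{2} + 11 I$ ($W{\left(I \right)} = \left(I^{2} + 10 I\right) + I = I^{2} + 11 I$)
$\sqrt{W{\left(156 \right)} + 7701} = \sqrt{156 \left(11 + 156\right) + 7701} = \sqrt{156 \cdot 167 + 7701} = \sqrt{26052 + 7701} = \sqrt{33753}$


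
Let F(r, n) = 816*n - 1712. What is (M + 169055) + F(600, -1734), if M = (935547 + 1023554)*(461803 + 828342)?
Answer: 2527523112044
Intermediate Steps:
M = 2527524359645 (M = 1959101*1290145 = 2527524359645)
F(r, n) = -1712 + 816*n
(M + 169055) + F(600, -1734) = (2527524359645 + 169055) + (-1712 + 816*(-1734)) = 2527524528700 + (-1712 - 1414944) = 2527524528700 - 1416656 = 2527523112044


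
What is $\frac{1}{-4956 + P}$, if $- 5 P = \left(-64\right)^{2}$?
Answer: $- \frac{5}{28876} \approx -0.00017315$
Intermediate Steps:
$P = - \frac{4096}{5}$ ($P = - \frac{\left(-64\right)^{2}}{5} = \left(- \frac{1}{5}\right) 4096 = - \frac{4096}{5} \approx -819.2$)
$\frac{1}{-4956 + P} = \frac{1}{-4956 - \frac{4096}{5}} = \frac{1}{- \frac{28876}{5}} = - \frac{5}{28876}$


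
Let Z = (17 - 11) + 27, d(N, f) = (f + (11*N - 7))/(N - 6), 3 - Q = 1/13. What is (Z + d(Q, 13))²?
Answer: 10609/25 ≈ 424.36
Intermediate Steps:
Q = 38/13 (Q = 3 - 1/13 = 38/13 ≈ 2.9231)
d(N, f) = (-7 + f + 11*N)/(-6 + N) (d(N, f) = (f + (-7 + 11*N))/(-6 + N) = (-7 + f + 11*N)/(-6 + N))
Z = 33 (Z = 6 + 27 = 33)
(Z + d(Q, 13))² = (33 + (-7 + 13 + 11*(38/13))/(-6 + 38/13))² = (33 + (-7 + 13 + 418/13)/(-40/13))² = (33 - 13/40*496/13)² = (33 - 62/5)² = (103/5)² = 10609/25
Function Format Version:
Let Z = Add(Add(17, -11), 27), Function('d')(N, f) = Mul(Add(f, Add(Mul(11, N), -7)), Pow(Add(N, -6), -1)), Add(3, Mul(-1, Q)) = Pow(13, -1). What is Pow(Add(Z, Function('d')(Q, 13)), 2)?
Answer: Rational(10609, 25) ≈ 424.36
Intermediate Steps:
Q = Rational(38, 13) (Q = Add(3, Mul(-1, Pow(13, -1))) = Add(3, Mul(-1, Rational(1, 13))) = Add(3, Rational(-1, 13)) = Rational(38, 13) ≈ 2.9231)
Function('d')(N, f) = Mul(Pow(Add(-6, N), -1), Add(-7, f, Mul(11, N))) (Function('d')(N, f) = Mul(Add(f, Add(-7, Mul(11, N))), Pow(Add(-6, N), -1)) = Mul(Add(-7, f, Mul(11, N)), Pow(Add(-6, N), -1)) = Mul(Pow(Add(-6, N), -1), Add(-7, f, Mul(11, N))))
Z = 33 (Z = Add(6, 27) = 33)
Pow(Add(Z, Function('d')(Q, 13)), 2) = Pow(Add(33, Mul(Pow(Add(-6, Rational(38, 13)), -1), Add(-7, 13, Mul(11, Rational(38, 13))))), 2) = Pow(Add(33, Mul(Pow(Rational(-40, 13), -1), Add(-7, 13, Rational(418, 13)))), 2) = Pow(Add(33, Mul(Rational(-13, 40), Rational(496, 13))), 2) = Pow(Add(33, Rational(-62, 5)), 2) = Pow(Rational(103, 5), 2) = Rational(10609, 25)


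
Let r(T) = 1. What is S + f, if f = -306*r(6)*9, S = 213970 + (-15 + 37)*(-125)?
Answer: 208466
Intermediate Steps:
S = 211220 (S = 213970 + 22*(-125) = 213970 - 2750 = 211220)
f = -2754 (f = -306*1*9 = -2754 ≈ -2754.0)
S + f = 211220 - 2754 = 208466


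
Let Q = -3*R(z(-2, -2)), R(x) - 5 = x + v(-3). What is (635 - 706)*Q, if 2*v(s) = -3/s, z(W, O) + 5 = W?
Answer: -639/2 ≈ -319.50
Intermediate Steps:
z(W, O) = -5 + W
v(s) = -3/(2*s) (v(s) = (-3/s)/2 = -3/(2*s))
R(x) = 11/2 + x (R(x) = 5 + (x - 3/2/(-3)) = 5 + (x - 3/2*(-1/3)) = 5 + (x + 1/2) = 5 + (1/2 + x) = 11/2 + x)
Q = 9/2 (Q = -3*(11/2 + (-5 - 2)) = -3*(11/2 - 7) = -3*(-3/2) = 9/2 ≈ 4.5000)
(635 - 706)*Q = (635 - 706)*(9/2) = -71*9/2 = -639/2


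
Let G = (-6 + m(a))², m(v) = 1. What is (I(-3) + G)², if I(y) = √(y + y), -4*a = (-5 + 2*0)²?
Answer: (25 + I*√6)² ≈ 619.0 + 122.47*I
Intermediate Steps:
a = -25/4 (a = -(-5 + 2*0)²/4 = -(-5 + 0)²/4 = -¼*(-5)² = -¼*25 = -25/4 ≈ -6.2500)
I(y) = √2*√y (I(y) = √(2*y) = √2*√y)
G = 25 (G = (-6 + 1)² = (-5)² = 25)
(I(-3) + G)² = (√2*√(-3) + 25)² = (√2*(I*√3) + 25)² = (I*√6 + 25)² = (25 + I*√6)²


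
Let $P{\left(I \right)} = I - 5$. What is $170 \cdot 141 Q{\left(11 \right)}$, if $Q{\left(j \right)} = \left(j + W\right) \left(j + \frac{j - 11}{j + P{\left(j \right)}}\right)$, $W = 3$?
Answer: $3691380$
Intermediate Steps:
$P{\left(I \right)} = -5 + I$
$Q{\left(j \right)} = \left(3 + j\right) \left(j + \frac{-11 + j}{-5 + 2 j}\right)$ ($Q{\left(j \right)} = \left(j + 3\right) \left(j + \frac{j - 11}{j + \left(-5 + j\right)}\right) = \left(3 + j\right) \left(j + \frac{-11 + j}{-5 + 2 j}\right)$)
$170 \cdot 141 Q{\left(11 \right)} = 170 \cdot 141 \frac{-33 - 253 + 2 \cdot 11^{2} + 2 \cdot 11^{3}}{-5 + 2 \cdot 11} = 23970 \frac{-33 - 253 + 2 \cdot 121 + 2 \cdot 1331}{-5 + 22} = 23970 \frac{-33 - 253 + 242 + 2662}{17} = 23970 \cdot \frac{1}{17} \cdot 2618 = 23970 \cdot 154 = 3691380$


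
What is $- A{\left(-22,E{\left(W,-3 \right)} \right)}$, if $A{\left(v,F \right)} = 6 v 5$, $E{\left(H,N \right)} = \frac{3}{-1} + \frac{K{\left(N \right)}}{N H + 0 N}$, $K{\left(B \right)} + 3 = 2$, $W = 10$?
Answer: $660$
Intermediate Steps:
$K{\left(B \right)} = -1$ ($K{\left(B \right)} = -3 + 2 = -1$)
$E{\left(H,N \right)} = -3 - \frac{1}{H N}$ ($E{\left(H,N \right)} = \frac{3}{-1} - \frac{1}{N H + 0 N} = 3 \left(-1\right) - \frac{1}{H N + 0} = -3 - \frac{1}{H N}$)
$A{\left(v,F \right)} = 30 v$
$- A{\left(-22,E{\left(W,-3 \right)} \right)} = - 30 \left(-22\right) = \left(-1\right) \left(-660\right) = 660$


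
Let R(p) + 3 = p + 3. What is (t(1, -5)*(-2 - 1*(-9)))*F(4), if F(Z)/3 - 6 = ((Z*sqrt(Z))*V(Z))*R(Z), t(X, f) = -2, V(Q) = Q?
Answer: -5628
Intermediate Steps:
R(p) = p (R(p) = -3 + (p + 3) = -3 + (3 + p) = p)
F(Z) = 18 + 3*Z**(7/2) (F(Z) = 18 + 3*(((Z*sqrt(Z))*Z)*Z) = 18 + 3*((Z**(3/2)*Z)*Z) = 18 + 3*(Z**(5/2)*Z) = 18 + 3*Z**(7/2))
(t(1, -5)*(-2 - 1*(-9)))*F(4) = (-2*(-2 - 1*(-9)))*(18 + 3*4**(7/2)) = (-2*(-2 + 9))*(18 + 3*128) = (-2*7)*(18 + 384) = -14*402 = -5628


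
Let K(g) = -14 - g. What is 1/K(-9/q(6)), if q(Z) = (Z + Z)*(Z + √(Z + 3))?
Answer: -12/167 ≈ -0.071856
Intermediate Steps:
q(Z) = 2*Z*(Z + √(3 + Z)) (q(Z) = (2*Z)*(Z + √(3 + Z)) = 2*Z*(Z + √(3 + Z)))
1/K(-9/q(6)) = 1/(-14 - (-9)/(2*6*(6 + √(3 + 6)))) = 1/(-14 - (-9)/(2*6*(6 + √9))) = 1/(-14 - (-9)/(2*6*(6 + 3))) = 1/(-14 - (-9)/(2*6*9)) = 1/(-14 - (-9)/108) = 1/(-14 - 1*(-1/12)) = 1/(-14 + 1/12) = 1/(-167/12) = -12/167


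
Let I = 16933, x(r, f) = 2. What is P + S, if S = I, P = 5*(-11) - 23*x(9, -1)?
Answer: 16832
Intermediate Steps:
P = -101 (P = 5*(-11) - 23*2 = -55 - 46 = -101)
S = 16933
P + S = -101 + 16933 = 16832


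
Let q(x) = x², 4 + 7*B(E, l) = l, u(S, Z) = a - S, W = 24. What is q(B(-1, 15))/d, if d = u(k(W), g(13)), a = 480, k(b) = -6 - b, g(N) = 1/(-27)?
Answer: 121/24990 ≈ 0.0048419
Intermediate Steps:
g(N) = -1/27
u(S, Z) = 480 - S
B(E, l) = -4/7 + l/7
d = 510 (d = 480 - (-6 - 1*24) = 480 - (-6 - 24) = 480 - 1*(-30) = 480 + 30 = 510)
q(B(-1, 15))/d = (-4/7 + (⅐)*15)²/510 = (-4/7 + 15/7)²*(1/510) = (11/7)²*(1/510) = (121/49)*(1/510) = 121/24990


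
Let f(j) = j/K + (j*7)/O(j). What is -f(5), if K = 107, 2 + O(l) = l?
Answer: -3760/321 ≈ -11.713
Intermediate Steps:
O(l) = -2 + l
f(j) = j/107 + 7*j/(-2 + j) (f(j) = j/107 + (j*7)/(-2 + j) = j*(1/107) + (7*j)/(-2 + j) = j/107 + 7*j/(-2 + j))
-f(5) = -5*(747 + 5)/(107*(-2 + 5)) = -5*752/(107*3) = -1*3760/321 = -3760/321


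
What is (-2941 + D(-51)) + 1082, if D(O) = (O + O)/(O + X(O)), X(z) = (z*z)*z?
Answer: -2418558/1301 ≈ -1859.0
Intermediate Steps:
X(z) = z**3 (X(z) = z**2*z = z**3)
D(O) = 2*O/(O + O**3) (D(O) = (O + O)/(O + O**3) = (2*O)/(O + O**3) = 2*O/(O + O**3))
(-2941 + D(-51)) + 1082 = (-2941 + 2/(1 + (-51)**2)) + 1082 = (-2941 + 2/(1 + 2601)) + 1082 = (-2941 + 2/2602) + 1082 = (-2941 + 2*(1/2602)) + 1082 = (-2941 + 1/1301) + 1082 = -3826240/1301 + 1082 = -2418558/1301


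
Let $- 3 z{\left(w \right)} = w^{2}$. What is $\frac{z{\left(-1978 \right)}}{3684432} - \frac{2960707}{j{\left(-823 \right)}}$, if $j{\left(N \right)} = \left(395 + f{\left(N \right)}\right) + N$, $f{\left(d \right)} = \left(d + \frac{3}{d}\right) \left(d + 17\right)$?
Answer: $- \frac{151394309616439}{31408478741349} \approx -4.8202$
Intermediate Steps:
$f{\left(d \right)} = \left(17 + d\right) \left(d + \frac{3}{d}\right)$ ($f{\left(d \right)} = \left(d + \frac{3}{d}\right) \left(17 + d\right) = \left(17 + d\right) \left(d + \frac{3}{d}\right)$)
$z{\left(w \right)} = - \frac{w^{2}}{3}$
$j{\left(N \right)} = 398 + N^{2} + 18 N + \frac{51}{N}$ ($j{\left(N \right)} = \left(395 + \left(3 + N^{2} + 17 N + \frac{51}{N}\right)\right) + N = \left(398 + N^{2} + 17 N + \frac{51}{N}\right) + N = 398 + N^{2} + 18 N + \frac{51}{N}$)
$\frac{z{\left(-1978 \right)}}{3684432} - \frac{2960707}{j{\left(-823 \right)}} = \frac{\left(- \frac{1}{3}\right) \left(-1978\right)^{2}}{3684432} - \frac{2960707}{398 + \left(-823\right)^{2} + 18 \left(-823\right) + \frac{51}{-823}} = \left(- \frac{1}{3}\right) 3912484 \cdot \frac{1}{3684432} - \frac{2960707}{398 + 677329 - 14814 + 51 \left(- \frac{1}{823}\right)} = \left(- \frac{3912484}{3}\right) \frac{1}{3684432} - \frac{2960707}{398 + 677329 - 14814 - \frac{51}{823}} = - \frac{978121}{2763324} - \frac{2960707}{\frac{545577348}{823}} = - \frac{978121}{2763324} - \frac{2436661861}{545577348} = - \frac{151394309616439}{31408478741349}$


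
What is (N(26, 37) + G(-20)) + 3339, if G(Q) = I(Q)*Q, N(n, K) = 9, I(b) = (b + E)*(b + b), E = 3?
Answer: -10252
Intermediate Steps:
I(b) = 2*b*(3 + b) (I(b) = (b + 3)*(b + b) = (3 + b)*(2*b) = 2*b*(3 + b))
G(Q) = 2*Q²*(3 + Q) (G(Q) = (2*Q*(3 + Q))*Q = 2*Q²*(3 + Q))
(N(26, 37) + G(-20)) + 3339 = (9 + 2*(-20)²*(3 - 20)) + 3339 = (9 + 2*400*(-17)) + 3339 = (9 - 13600) + 3339 = -13591 + 3339 = -10252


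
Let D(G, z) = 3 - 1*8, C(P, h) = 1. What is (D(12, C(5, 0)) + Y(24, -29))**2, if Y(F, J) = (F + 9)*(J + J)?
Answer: 3682561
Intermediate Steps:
Y(F, J) = 2*J*(9 + F) (Y(F, J) = (9 + F)*(2*J) = 2*J*(9 + F))
D(G, z) = -5 (D(G, z) = 3 - 8 = -5)
(D(12, C(5, 0)) + Y(24, -29))**2 = (-5 + 2*(-29)*(9 + 24))**2 = (-5 + 2*(-29)*33)**2 = (-5 - 1914)**2 = (-1919)**2 = 3682561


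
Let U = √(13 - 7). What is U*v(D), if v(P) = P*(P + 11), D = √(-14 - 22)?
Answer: √6*(-36 + 66*I) ≈ -88.182 + 161.67*I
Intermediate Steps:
D = 6*I (D = √(-36) = 6*I ≈ 6.0*I)
U = √6 ≈ 2.4495
v(P) = P*(11 + P)
U*v(D) = √6*((6*I)*(11 + 6*I)) = √6*(6*I*(11 + 6*I)) = 6*I*√6*(11 + 6*I)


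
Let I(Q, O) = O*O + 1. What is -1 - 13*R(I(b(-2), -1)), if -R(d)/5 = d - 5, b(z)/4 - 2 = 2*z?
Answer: -196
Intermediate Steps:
b(z) = 8 + 8*z (b(z) = 8 + 4*(2*z) = 8 + 8*z)
I(Q, O) = 1 + O² (I(Q, O) = O² + 1 = 1 + O²)
R(d) = 25 - 5*d (R(d) = -5*(d - 5) = -5*(-5 + d) = 25 - 5*d)
-1 - 13*R(I(b(-2), -1)) = -1 - 13*(25 - 5*(1 + (-1)²)) = -1 - 13*(25 - 5*(1 + 1)) = -1 - 13*(25 - 5*2) = -1 - 13*(25 - 10) = -1 - 13*15 = -1 - 195 = -196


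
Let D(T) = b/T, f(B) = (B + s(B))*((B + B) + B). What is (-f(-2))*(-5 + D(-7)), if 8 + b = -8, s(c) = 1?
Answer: 114/7 ≈ 16.286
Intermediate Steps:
b = -16 (b = -8 - 8 = -16)
f(B) = 3*B*(1 + B) (f(B) = (B + 1)*((B + B) + B) = (1 + B)*(2*B + B) = (1 + B)*(3*B) = 3*B*(1 + B))
D(T) = -16/T
(-f(-2))*(-5 + D(-7)) = (-3*(-2)*(1 - 2))*(-5 - 16/(-7)) = (-3*(-2)*(-1))*(-5 - 16*(-⅐)) = (-1*6)*(-5 + 16/7) = -6*(-19/7) = 114/7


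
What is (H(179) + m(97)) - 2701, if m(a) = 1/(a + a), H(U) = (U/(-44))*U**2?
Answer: -567855729/4268 ≈ -1.3305e+5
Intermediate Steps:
H(U) = -U**3/44 (H(U) = (U*(-1/44))*U**2 = (-U/44)*U**2 = -U**3/44)
m(a) = 1/(2*a)
(H(179) + m(97)) - 2701 = (-1/44*179**3 + (1/2)/97) - 2701 = (-1/44*5735339 + (1/2)*(1/97)) - 2701 = (-5735339/44 + 1/194) - 2701 = -556327861/4268 - 2701 = -567855729/4268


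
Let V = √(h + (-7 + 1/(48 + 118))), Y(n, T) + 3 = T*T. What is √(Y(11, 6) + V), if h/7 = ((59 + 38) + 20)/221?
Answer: √(262801572 + 8466*I*√2909482)/2822 ≈ 5.7467 + 0.15777*I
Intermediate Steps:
Y(n, T) = -3 + T² (Y(n, T) = -3 + T*T = -3 + T²)
h = 63/17 (h = 7*(((59 + 38) + 20)/221) = 7*((97 + 20)*(1/221)) = 7*(117*(1/221)) = 7*(9/17) = 63/17 ≈ 3.7059)
V = 3*I*√2909482/2822 (V = √(63/17 + (-7 + 1/(48 + 118))) = √(63/17 + (-7 + 1/166)) = √(63/17 - 1161/166) = √(-9279/2822) = 3*I*√2909482/2822 ≈ 1.8133*I)
√(Y(11, 6) + V) = √((-3 + 6²) + 3*I*√2909482/2822) = √((-3 + 36) + 3*I*√2909482/2822) = √(33 + 3*I*√2909482/2822)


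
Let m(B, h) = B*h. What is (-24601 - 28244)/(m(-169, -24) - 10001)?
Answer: 10569/1189 ≈ 8.8890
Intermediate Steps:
(-24601 - 28244)/(m(-169, -24) - 10001) = (-24601 - 28244)/(-169*(-24) - 10001) = -52845/(4056 - 10001) = -52845/(-5945) = -52845*(-1/5945) = 10569/1189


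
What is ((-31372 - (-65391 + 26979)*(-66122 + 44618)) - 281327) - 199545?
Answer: -826523892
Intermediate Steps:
((-31372 - (-65391 + 26979)*(-66122 + 44618)) - 281327) - 199545 = ((-31372 - (-38412)*(-21504)) - 281327) - 199545 = ((-31372 - 1*826011648) - 281327) - 199545 = ((-31372 - 826011648) - 281327) - 199545 = (-826043020 - 281327) - 199545 = -826324347 - 199545 = -826523892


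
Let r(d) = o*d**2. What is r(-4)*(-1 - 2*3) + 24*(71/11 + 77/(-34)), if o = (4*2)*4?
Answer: -651404/187 ≈ -3483.4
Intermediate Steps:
o = 32 (o = 8*4 = 32)
r(d) = 32*d**2
r(-4)*(-1 - 2*3) + 24*(71/11 + 77/(-34)) = (32*(-4)**2)*(-1 - 2*3) + 24*(71/11 + 77/(-34)) = (32*16)*(-1 - 6) + 24*(71*(1/11) + 77*(-1/34)) = 512*(-7) + 24*(71/11 - 77/34) = -3584 + 24*(1567/374) = -3584 + 18804/187 = -651404/187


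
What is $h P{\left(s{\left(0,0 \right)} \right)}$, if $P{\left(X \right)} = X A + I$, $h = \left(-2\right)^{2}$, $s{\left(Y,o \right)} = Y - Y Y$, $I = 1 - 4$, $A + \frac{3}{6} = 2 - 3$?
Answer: $-12$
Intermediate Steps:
$A = - \frac{3}{2}$ ($A = - \frac{1}{2} + \left(2 - 3\right) = - \frac{1}{2} - 1 = - \frac{3}{2} \approx -1.5$)
$I = -3$
$s{\left(Y,o \right)} = Y - Y^{2}$
$h = 4$
$P{\left(X \right)} = -3 - \frac{3 X}{2}$ ($P{\left(X \right)} = X \left(- \frac{3}{2}\right) - 3 = - \frac{3 X}{2} - 3 = -3 - \frac{3 X}{2}$)
$h P{\left(s{\left(0,0 \right)} \right)} = 4 \left(-3 - \frac{3 \cdot 0 \left(1 - 0\right)}{2}\right) = 4 \left(-3 - \frac{3 \cdot 0 \left(1 + 0\right)}{2}\right) = 4 \left(-3 - \frac{3 \cdot 0 \cdot 1}{2}\right) = 4 \left(-3 - 0\right) = 4 \left(-3 + 0\right) = 4 \left(-3\right) = -12$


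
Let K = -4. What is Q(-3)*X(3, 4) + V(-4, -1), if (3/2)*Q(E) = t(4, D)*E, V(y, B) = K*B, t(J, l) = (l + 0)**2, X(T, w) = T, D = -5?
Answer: -146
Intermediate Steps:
t(J, l) = l**2
V(y, B) = -4*B
Q(E) = 50*E/3 (Q(E) = 2*((-5)**2*E)/3 = 2*(25*E)/3 = 50*E/3)
Q(-3)*X(3, 4) + V(-4, -1) = ((50/3)*(-3))*3 - 4*(-1) = -50*3 + 4 = -150 + 4 = -146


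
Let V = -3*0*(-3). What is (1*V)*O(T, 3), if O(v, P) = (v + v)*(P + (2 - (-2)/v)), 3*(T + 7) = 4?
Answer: 0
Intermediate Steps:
T = -17/3 (T = -7 + (⅓)*4 = -7 + 4/3 = -17/3 ≈ -5.6667)
O(v, P) = 2*v*(2 + P + 2/v) (O(v, P) = (2*v)*(P + (2 + 2/v)) = (2*v)*(2 + P + 2/v) = 2*v*(2 + P + 2/v))
V = 0 (V = 0*(-3) = 0)
(1*V)*O(T, 3) = (1*0)*(4 + 4*(-17/3) + 2*3*(-17/3)) = 0*(4 - 68/3 - 34) = 0*(-158/3) = 0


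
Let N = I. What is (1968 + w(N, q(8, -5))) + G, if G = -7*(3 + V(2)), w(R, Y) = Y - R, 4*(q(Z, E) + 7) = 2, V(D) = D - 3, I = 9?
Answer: 3877/2 ≈ 1938.5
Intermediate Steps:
N = 9
V(D) = -3 + D
q(Z, E) = -13/2 (q(Z, E) = -7 + (1/4)*2 = -7 + 1/2 = -13/2)
G = -14 (G = -7*(3 + (-3 + 2)) = -7*(3 - 1) = -7*2 = -14)
(1968 + w(N, q(8, -5))) + G = (1968 + (-13/2 - 1*9)) - 14 = (1968 + (-13/2 - 9)) - 14 = (1968 - 31/2) - 14 = 3905/2 - 14 = 3877/2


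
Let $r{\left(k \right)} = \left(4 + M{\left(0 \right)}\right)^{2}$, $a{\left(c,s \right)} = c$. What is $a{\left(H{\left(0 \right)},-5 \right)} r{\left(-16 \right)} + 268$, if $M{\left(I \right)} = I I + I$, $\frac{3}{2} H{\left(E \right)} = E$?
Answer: $268$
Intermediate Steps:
$H{\left(E \right)} = \frac{2 E}{3}$
$M{\left(I \right)} = I + I^{2}$ ($M{\left(I \right)} = I^{2} + I = I + I^{2}$)
$r{\left(k \right)} = 16$ ($r{\left(k \right)} = \left(4 + 0 \left(1 + 0\right)\right)^{2} = \left(4 + 0 \cdot 1\right)^{2} = \left(4 + 0\right)^{2} = 4^{2} = 16$)
$a{\left(H{\left(0 \right)},-5 \right)} r{\left(-16 \right)} + 268 = \frac{2}{3} \cdot 0 \cdot 16 + 268 = 0 \cdot 16 + 268 = 0 + 268 = 268$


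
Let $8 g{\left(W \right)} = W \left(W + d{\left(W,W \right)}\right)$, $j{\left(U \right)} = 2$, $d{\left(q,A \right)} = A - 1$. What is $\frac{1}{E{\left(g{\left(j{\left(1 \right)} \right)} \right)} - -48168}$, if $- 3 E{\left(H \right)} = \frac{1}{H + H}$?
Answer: $\frac{9}{433510} \approx 2.0761 \cdot 10^{-5}$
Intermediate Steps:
$d{\left(q,A \right)} = -1 + A$
$g{\left(W \right)} = \frac{W \left(-1 + 2 W\right)}{8}$ ($g{\left(W \right)} = \frac{W \left(W + \left(-1 + W\right)\right)}{8} = \frac{W \left(-1 + 2 W\right)}{8}$)
$E{\left(H \right)} = - \frac{1}{6 H}$ ($E{\left(H \right)} = - \frac{1}{3 \left(H + H\right)} = - \frac{1}{3 \cdot 2 H} = - \frac{\frac{1}{2} \frac{1}{H}}{3} = - \frac{1}{6 H}$)
$\frac{1}{E{\left(g{\left(j{\left(1 \right)} \right)} \right)} - -48168} = \frac{1}{- \frac{1}{6 \cdot \frac{1}{8} \cdot 2 \left(-1 + 2 \cdot 2\right)} - -48168} = \frac{1}{- \frac{1}{6 \cdot \frac{1}{8} \cdot 2 \left(-1 + 4\right)} + 48168} = \frac{1}{- \frac{1}{6 \cdot \frac{1}{8} \cdot 2 \cdot 3} + 48168} = \frac{1}{- \frac{1}{6 \cdot \frac{3}{4}} + 48168} = \frac{1}{\left(- \frac{1}{6}\right) \frac{4}{3} + 48168} = \frac{1}{- \frac{2}{9} + 48168} = \frac{1}{\frac{433510}{9}} = \frac{9}{433510}$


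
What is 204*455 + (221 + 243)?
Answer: 93284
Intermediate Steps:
204*455 + (221 + 243) = 92820 + 464 = 93284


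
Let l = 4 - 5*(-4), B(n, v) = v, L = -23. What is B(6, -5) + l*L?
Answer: -557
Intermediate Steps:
l = 24 (l = 4 + 20 = 24)
B(6, -5) + l*L = -5 + 24*(-23) = -5 - 552 = -557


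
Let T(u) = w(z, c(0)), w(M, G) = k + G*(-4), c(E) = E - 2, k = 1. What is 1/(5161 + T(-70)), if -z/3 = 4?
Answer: 1/5170 ≈ 0.00019342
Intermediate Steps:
z = -12 (z = -3*4 = -12)
c(E) = -2 + E
w(M, G) = 1 - 4*G (w(M, G) = 1 + G*(-4) = 1 - 4*G)
T(u) = 9 (T(u) = 1 - 4*(-2 + 0) = 1 - 4*(-2) = 1 + 8 = 9)
1/(5161 + T(-70)) = 1/(5161 + 9) = 1/5170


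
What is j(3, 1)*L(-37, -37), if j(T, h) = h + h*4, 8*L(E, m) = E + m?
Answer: -185/4 ≈ -46.250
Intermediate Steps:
L(E, m) = E/8 + m/8 (L(E, m) = (E + m)/8 = E/8 + m/8)
j(T, h) = 5*h (j(T, h) = h + 4*h = 5*h)
j(3, 1)*L(-37, -37) = (5*1)*((1/8)*(-37) + (1/8)*(-37)) = 5*(-37/8 - 37/8) = 5*(-37/4) = -185/4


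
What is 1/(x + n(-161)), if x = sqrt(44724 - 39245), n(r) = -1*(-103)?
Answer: 103/5130 - sqrt(5479)/5130 ≈ 0.0056491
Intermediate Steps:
n(r) = 103
x = sqrt(5479) ≈ 74.020
1/(x + n(-161)) = 1/(sqrt(5479) + 103) = 1/(103 + sqrt(5479))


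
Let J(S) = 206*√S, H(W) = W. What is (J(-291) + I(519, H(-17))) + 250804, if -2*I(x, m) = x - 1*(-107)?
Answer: 250491 + 206*I*√291 ≈ 2.5049e+5 + 3514.1*I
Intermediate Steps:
I(x, m) = -107/2 - x/2 (I(x, m) = -(x - 1*(-107))/2 = -(x + 107)/2 = -(107 + x)/2 = -107/2 - x/2)
(J(-291) + I(519, H(-17))) + 250804 = (206*√(-291) + (-107/2 - ½*519)) + 250804 = (206*(I*√291) + (-107/2 - 519/2)) + 250804 = (206*I*√291 - 313) + 250804 = (-313 + 206*I*√291) + 250804 = 250491 + 206*I*√291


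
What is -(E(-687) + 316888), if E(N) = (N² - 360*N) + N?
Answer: -1035490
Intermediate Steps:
E(N) = N² - 359*N
-(E(-687) + 316888) = -(-687*(-359 - 687) + 316888) = -(-687*(-1046) + 316888) = -(718602 + 316888) = -1*1035490 = -1035490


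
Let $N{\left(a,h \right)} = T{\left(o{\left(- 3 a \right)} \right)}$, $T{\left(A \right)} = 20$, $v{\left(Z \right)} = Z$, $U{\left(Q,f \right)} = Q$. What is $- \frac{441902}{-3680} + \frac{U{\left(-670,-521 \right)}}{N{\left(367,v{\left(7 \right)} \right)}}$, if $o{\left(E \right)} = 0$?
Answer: $\frac{159311}{1840} \approx 86.582$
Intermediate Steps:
$N{\left(a,h \right)} = 20$
$- \frac{441902}{-3680} + \frac{U{\left(-670,-521 \right)}}{N{\left(367,v{\left(7 \right)} \right)}} = - \frac{441902}{-3680} - \frac{670}{20} = \left(-441902\right) \left(- \frac{1}{3680}\right) - \frac{67}{2} = \frac{220951}{1840} - \frac{67}{2} = \frac{159311}{1840}$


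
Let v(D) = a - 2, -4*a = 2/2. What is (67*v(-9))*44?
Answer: -6633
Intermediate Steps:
a = -1/4 (a = -1/(2*2) = -1/4*1 = -1/4 ≈ -0.25000)
v(D) = -9/4 (v(D) = -1/4 - 2 = -9/4)
(67*v(-9))*44 = (67*(-9/4))*44 = -603/4*44 = -6633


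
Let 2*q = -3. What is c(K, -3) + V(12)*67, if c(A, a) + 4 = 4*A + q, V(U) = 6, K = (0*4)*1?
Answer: 793/2 ≈ 396.50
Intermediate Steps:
K = 0 (K = 0*1 = 0)
q = -3/2 (q = (1/2)*(-3) = -3/2 ≈ -1.5000)
c(A, a) = -11/2 + 4*A (c(A, a) = -4 + (4*A - 3/2) = -4 + (-3/2 + 4*A) = -11/2 + 4*A)
c(K, -3) + V(12)*67 = (-11/2 + 4*0) + 6*67 = (-11/2 + 0) + 402 = -11/2 + 402 = 793/2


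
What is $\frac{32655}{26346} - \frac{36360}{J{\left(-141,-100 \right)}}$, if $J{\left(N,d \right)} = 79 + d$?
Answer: $\frac{106514035}{61474} \approx 1732.7$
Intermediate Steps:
$\frac{32655}{26346} - \frac{36360}{J{\left(-141,-100 \right)}} = \frac{32655}{26346} - \frac{36360}{79 - 100} = 32655 \cdot \frac{1}{26346} - \frac{36360}{-21} = \frac{10885}{8782} - - \frac{12120}{7} = \frac{10885}{8782} + \frac{12120}{7} = \frac{106514035}{61474}$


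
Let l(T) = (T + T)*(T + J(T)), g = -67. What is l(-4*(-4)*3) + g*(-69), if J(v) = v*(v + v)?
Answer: 451599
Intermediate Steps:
J(v) = 2*v**2 (J(v) = v*(2*v) = 2*v**2)
l(T) = 2*T*(T + 2*T**2) (l(T) = (T + T)*(T + 2*T**2) = (2*T)*(T + 2*T**2) = 2*T*(T + 2*T**2))
l(-4*(-4)*3) + g*(-69) = (-4*(-4)*3)**2*(2 + 4*(-4*(-4)*3)) - 67*(-69) = (16*3)**2*(2 + 4*(16*3)) + 4623 = 48**2*(2 + 4*48) + 4623 = 2304*(2 + 192) + 4623 = 2304*194 + 4623 = 446976 + 4623 = 451599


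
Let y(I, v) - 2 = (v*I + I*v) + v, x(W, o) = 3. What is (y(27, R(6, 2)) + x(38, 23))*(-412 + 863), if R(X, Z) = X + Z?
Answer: 200695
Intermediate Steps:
y(I, v) = 2 + v + 2*I*v (y(I, v) = 2 + ((v*I + I*v) + v) = 2 + ((I*v + I*v) + v) = 2 + (2*I*v + v) = 2 + (v + 2*I*v) = 2 + v + 2*I*v)
(y(27, R(6, 2)) + x(38, 23))*(-412 + 863) = ((2 + (6 + 2) + 2*27*(6 + 2)) + 3)*(-412 + 863) = ((2 + 8 + 2*27*8) + 3)*451 = ((2 + 8 + 432) + 3)*451 = (442 + 3)*451 = 445*451 = 200695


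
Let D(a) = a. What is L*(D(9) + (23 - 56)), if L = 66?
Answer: -1584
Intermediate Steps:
L*(D(9) + (23 - 56)) = 66*(9 + (23 - 56)) = 66*(9 - 33) = 66*(-24) = -1584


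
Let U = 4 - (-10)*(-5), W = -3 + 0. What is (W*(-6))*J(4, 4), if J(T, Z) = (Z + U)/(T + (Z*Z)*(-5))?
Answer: 189/19 ≈ 9.9474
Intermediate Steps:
W = -3
U = -46 (U = 4 - 5*10 = 4 - 50 = -46)
J(T, Z) = (-46 + Z)/(T - 5*Z²) (J(T, Z) = (Z - 46)/(T + (Z*Z)*(-5)) = (-46 + Z)/(T + Z²*(-5)) = (-46 + Z)/(T - 5*Z²))
(W*(-6))*J(4, 4) = (-3*(-6))*((-46 + 4)/(4 - 5*4²)) = 18*(-42/(4 - 5*16)) = 18*(-42/(4 - 80)) = 18*(-42/(-76)) = 18*(-1/76*(-42)) = 18*(21/38) = 189/19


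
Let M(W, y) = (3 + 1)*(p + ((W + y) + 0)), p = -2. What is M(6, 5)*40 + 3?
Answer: 1443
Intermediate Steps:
M(W, y) = -8 + 4*W + 4*y (M(W, y) = (3 + 1)*(-2 + ((W + y) + 0)) = 4*(-2 + (W + y)) = 4*(-2 + W + y) = -8 + 4*W + 4*y)
M(6, 5)*40 + 3 = (-8 + 4*6 + 4*5)*40 + 3 = (-8 + 24 + 20)*40 + 3 = 36*40 + 3 = 1440 + 3 = 1443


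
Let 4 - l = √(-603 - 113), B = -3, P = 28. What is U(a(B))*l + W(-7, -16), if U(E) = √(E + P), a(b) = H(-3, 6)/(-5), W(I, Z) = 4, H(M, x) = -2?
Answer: 4 + 2*√710*(2 - I*√179)/5 ≈ 25.317 - 142.6*I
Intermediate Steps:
l = 4 - 2*I*√179 (l = 4 - √(-603 - 113) = 4 - √(-716) = 4 - 2*I*√179 ≈ 4.0 - 26.758*I)
a(b) = ⅖ (a(b) = -2/(-5) = -2*(-⅕) = ⅖)
U(E) = √(28 + E) (U(E) = √(E + 28) = √(28 + E))
U(a(B))*l + W(-7, -16) = √(28 + ⅖)*(4 - 2*I*√179) + 4 = √(142/5)*(4 - 2*I*√179) + 4 = (√710/5)*(4 - 2*I*√179) + 4 = √710*(4 - 2*I*√179)/5 + 4 = 4 + √710*(4 - 2*I*√179)/5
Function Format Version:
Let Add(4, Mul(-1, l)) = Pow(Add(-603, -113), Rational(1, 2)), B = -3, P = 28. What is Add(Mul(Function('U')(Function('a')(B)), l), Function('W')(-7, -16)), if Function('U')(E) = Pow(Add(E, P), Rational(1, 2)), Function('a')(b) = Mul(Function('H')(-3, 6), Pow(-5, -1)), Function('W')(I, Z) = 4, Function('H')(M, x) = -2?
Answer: Add(4, Mul(Rational(2, 5), Pow(710, Rational(1, 2)), Add(2, Mul(-1, I, Pow(179, Rational(1, 2)))))) ≈ Add(25.317, Mul(-142.60, I))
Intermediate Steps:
l = Add(4, Mul(-2, I, Pow(179, Rational(1, 2)))) (l = Add(4, Mul(-1, Pow(Add(-603, -113), Rational(1, 2)))) = Add(4, Mul(-1, Pow(-716, Rational(1, 2)))) = Add(4, Mul(-1, Mul(2, I, Pow(179, Rational(1, 2))))) = Add(4, Mul(-2, I, Pow(179, Rational(1, 2)))) ≈ Add(4.0000, Mul(-26.758, I)))
Function('a')(b) = Rational(2, 5) (Function('a')(b) = Mul(-2, Pow(-5, -1)) = Mul(-2, Rational(-1, 5)) = Rational(2, 5))
Function('U')(E) = Pow(Add(28, E), Rational(1, 2)) (Function('U')(E) = Pow(Add(E, 28), Rational(1, 2)) = Pow(Add(28, E), Rational(1, 2)))
Add(Mul(Function('U')(Function('a')(B)), l), Function('W')(-7, -16)) = Add(Mul(Pow(Add(28, Rational(2, 5)), Rational(1, 2)), Add(4, Mul(-2, I, Pow(179, Rational(1, 2))))), 4) = Add(Mul(Pow(Rational(142, 5), Rational(1, 2)), Add(4, Mul(-2, I, Pow(179, Rational(1, 2))))), 4) = Add(Mul(Mul(Rational(1, 5), Pow(710, Rational(1, 2))), Add(4, Mul(-2, I, Pow(179, Rational(1, 2))))), 4) = Add(Mul(Rational(1, 5), Pow(710, Rational(1, 2)), Add(4, Mul(-2, I, Pow(179, Rational(1, 2))))), 4) = Add(4, Mul(Rational(1, 5), Pow(710, Rational(1, 2)), Add(4, Mul(-2, I, Pow(179, Rational(1, 2))))))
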